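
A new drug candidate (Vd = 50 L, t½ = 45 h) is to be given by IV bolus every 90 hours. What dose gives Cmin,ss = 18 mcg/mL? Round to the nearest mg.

2700 mg

τ/t½ = 90/45 ≈ 2, so f = (1/2)^(90/45) ≈ 0.250000.
Cmin,ss = (D/Vd)·f/(1−f), so D = Cmin,ss·Vd·(1−f)/f.
D = 18 × 50 × (1−f)/f ≈ 18 × 50 × 3.00000 ≈ 2700.00 mg.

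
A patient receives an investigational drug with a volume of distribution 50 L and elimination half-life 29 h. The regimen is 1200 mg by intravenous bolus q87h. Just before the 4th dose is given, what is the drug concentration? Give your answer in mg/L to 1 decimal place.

f = (1/2)^(τ/t½) = (1/2)^(87/29) ≈ 0.1250.
C₀ = D/Vd = 1200/50 ≈ 24.000 mg/L.
Before the 4th dose, 3 doses have been given. Superposition: Cmin = C₀·(f + f² + … + f^3).
≈ 24.000 × (0.1250 + 0.0156 + 0.0020) ≈ 24.000 × 0.1426 ≈ 3.422 mg/L.

3.4 mg/L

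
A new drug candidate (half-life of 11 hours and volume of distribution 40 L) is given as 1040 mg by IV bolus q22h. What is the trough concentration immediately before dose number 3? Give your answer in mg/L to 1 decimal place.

f = (1/2)^(τ/t½) = (1/2)^(22/11) ≈ 0.2500.
C₀ = D/Vd = 1040/40 ≈ 26.000 mg/L.
Before the 3rd dose, 2 doses have been given. Superposition: Cmin = C₀·(f + f²).
≈ 26.000 × (0.2500 + 0.0625) ≈ 26.000 × 0.3125 ≈ 8.125 mg/L.

8.1 mg/L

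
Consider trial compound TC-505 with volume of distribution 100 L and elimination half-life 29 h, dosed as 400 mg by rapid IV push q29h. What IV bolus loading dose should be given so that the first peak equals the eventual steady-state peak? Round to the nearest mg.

f = (1/2)^(29/29) ≈ 0.500000; accumulation ratio R = 1/(1−f) ≈ 2.00000.
Loading dose to hit Cmax,ss on first dose: D_load = D_maint·R ≈ 400 × 2.00000 ≈ 800.00 mg.

800 mg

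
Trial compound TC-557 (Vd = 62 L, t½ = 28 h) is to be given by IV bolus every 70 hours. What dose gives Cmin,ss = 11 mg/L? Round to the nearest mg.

τ/t½ = 70/28 ≈ 2.5, so f = (1/2)^(70/28) ≈ 0.176777.
Cmin,ss = (D/Vd)·f/(1−f), so D = Cmin,ss·Vd·(1−f)/f.
D = 11 × 62 × (1−f)/f ≈ 11 × 62 × 4.65684 ≈ 3175.96 mg.

3176 mg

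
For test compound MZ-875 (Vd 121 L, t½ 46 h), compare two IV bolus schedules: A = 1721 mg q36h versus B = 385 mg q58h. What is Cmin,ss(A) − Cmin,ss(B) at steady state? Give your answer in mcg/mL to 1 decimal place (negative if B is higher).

17.5 mcg/mL

Regimen A: f = (1/2)^(36/46) ≈ 0.5813; Cmin,ss = (1721/121)·f/(1−f) ≈ 19.747 mcg/mL.
Regimen B: f = (1/2)^(58/46) ≈ 0.4173; Cmin,ss = (385/121)·f/(1−f) ≈ 2.279 mcg/mL.
Difference ≈ 19.747 − 2.279 ≈ 17.468 mcg/mL.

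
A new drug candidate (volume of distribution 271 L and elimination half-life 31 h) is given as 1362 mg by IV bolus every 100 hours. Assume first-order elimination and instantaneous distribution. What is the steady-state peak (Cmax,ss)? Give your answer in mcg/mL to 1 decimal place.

k = ln2/t½ = ln2/31 ≈ 0.022360 h⁻¹; fraction remaining f = e^(−kτ) = e^(−0.022360×100) ≈ 0.1069.
At steady state, accumulation factor R = 1/(1 − e^(−kτ)) ≈ 1.1197.
Single-dose peak C₀ = D/Vd = 1362/271 ≈ 5.026 mcg/mL.
Steady-state peak Cmax,ss = C₀·R ≈ 5.026 × 1.1197 ≈ 5.628 mcg/mL.

5.6 mcg/mL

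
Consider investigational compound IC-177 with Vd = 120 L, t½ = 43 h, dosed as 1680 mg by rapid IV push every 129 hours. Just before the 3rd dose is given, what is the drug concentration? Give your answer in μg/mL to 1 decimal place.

f = (1/2)^(τ/t½) = (1/2)^(129/43) ≈ 0.1250.
C₀ = D/Vd = 1680/120 ≈ 14.000 μg/mL.
Before the 3rd dose, 2 doses have been given. Superposition: Cmin = C₀·(f + f²).
≈ 14.000 × (0.1250 + 0.0156) ≈ 14.000 × 0.1406 ≈ 1.968 μg/mL.

2.0 μg/mL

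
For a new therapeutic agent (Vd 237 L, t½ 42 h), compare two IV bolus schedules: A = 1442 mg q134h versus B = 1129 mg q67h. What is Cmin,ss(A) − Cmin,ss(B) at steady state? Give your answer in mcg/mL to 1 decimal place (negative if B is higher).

-1.6 mcg/mL

Regimen A: f = (1/2)^(134/42) ≈ 0.1095; Cmin,ss = (1442/237)·f/(1−f) ≈ 0.748 mcg/mL.
Regimen B: f = (1/2)^(67/42) ≈ 0.3310; Cmin,ss = (1129/237)·f/(1−f) ≈ 2.357 mcg/mL.
Difference ≈ 0.748 − 2.357 ≈ -1.609 mcg/mL.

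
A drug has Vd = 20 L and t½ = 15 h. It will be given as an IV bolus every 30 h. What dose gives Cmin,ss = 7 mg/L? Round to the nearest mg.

420 mg

τ/t½ = 30/15 ≈ 2, so f = (1/2)^(30/15) ≈ 0.250000.
Cmin,ss = (D/Vd)·f/(1−f), so D = Cmin,ss·Vd·(1−f)/f.
D = 7 × 20 × (1−f)/f ≈ 7 × 20 × 3.00000 ≈ 420.00 mg.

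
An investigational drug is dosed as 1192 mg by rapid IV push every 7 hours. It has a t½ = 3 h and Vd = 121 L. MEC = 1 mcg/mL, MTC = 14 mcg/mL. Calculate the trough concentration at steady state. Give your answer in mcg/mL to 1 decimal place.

2.4 mcg/mL

Over one 7-h interval, 7/3 ≈ 2.3333 half-lives elapse, leaving f ≈ 0.1984 of each dose.
Accumulation ratio R = 1/(1 − f) ≈ 1/0.8016 ≈ 1.2475.
Single-dose peak C₀ = D/Vd = 1192/121 ≈ 9.851 mcg/mL.
Steady-state peak Cmax,ss = C₀·R ≈ 9.851 × 1.2475 ≈ 12.289 mcg/mL.
One interval later, Cmin,ss = Cmax,ss·e^(−kτ) ≈ 12.289 × 0.1984 ≈ 2.438 mcg/mL.
Trough 2.4 mcg/mL vs MEC 1 mcg/mL: adequate.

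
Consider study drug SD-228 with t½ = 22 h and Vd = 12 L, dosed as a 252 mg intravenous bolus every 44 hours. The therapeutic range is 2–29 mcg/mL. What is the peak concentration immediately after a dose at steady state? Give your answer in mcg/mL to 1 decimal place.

28.0 mcg/mL

τ = 44 h = 2 half-lives, so f = (1/2)^2 = 0.25.
At steady state, R = 1/(1 − 0.25) = 4/3.
Single-dose peak C₀ = D/Vd = 252/12 = 21 mcg/mL.
Steady-state peak Cmax,ss = C₀·R = 21 × 4/3 ≈ 28.000 mcg/mL.
Peak 28.0 mcg/mL vs MTC 29 mcg/mL: below toxic threshold.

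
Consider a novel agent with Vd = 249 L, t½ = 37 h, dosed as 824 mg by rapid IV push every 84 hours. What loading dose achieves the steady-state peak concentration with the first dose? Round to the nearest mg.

f = (1/2)^(84/37) ≈ 0.207291; accumulation ratio R = 1/(1−f) ≈ 1.26150.
Loading dose to hit Cmax,ss on first dose: D_load = D_maint·R ≈ 824 × 1.26150 ≈ 1039.48 mg.

1039 mg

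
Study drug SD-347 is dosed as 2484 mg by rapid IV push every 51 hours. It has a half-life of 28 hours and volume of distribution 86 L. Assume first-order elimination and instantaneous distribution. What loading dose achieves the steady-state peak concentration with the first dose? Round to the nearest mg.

f = (1/2)^(51/28) ≈ 0.282941; accumulation ratio R = 1/(1−f) ≈ 1.39459.
Loading dose to hit Cmax,ss on first dose: D_load = D_maint·R ≈ 2484 × 1.39459 ≈ 3464.16 mg.

3464 mg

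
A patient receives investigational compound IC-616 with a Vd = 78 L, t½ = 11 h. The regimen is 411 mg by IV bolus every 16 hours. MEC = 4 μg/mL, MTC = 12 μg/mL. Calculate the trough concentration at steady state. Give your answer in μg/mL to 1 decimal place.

3.0 μg/mL

Over one 16-h interval, 16/11 ≈ 1.4545 half-lives elapse, leaving f ≈ 0.3649 of each dose.
At steady state, accumulation factor R = 1/(1 − e^(−kτ)) ≈ 1.5746.
Single-dose peak C₀ = D/Vd = 411/78 ≈ 5.269 μg/mL.
Steady-state peak Cmax,ss = C₀·R ≈ 5.269 × 1.5746 ≈ 8.297 μg/mL.
One interval later, Cmin,ss = Cmax,ss·e^(−kτ) ≈ 8.297 × 0.3649 ≈ 3.028 μg/mL.
Trough 3.0 μg/mL vs MEC 4 μg/mL: subtherapeutic.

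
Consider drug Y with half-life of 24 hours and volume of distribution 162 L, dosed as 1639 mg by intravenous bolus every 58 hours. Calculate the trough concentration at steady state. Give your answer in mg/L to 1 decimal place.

2.3 mg/L

k = ln2/t½ = ln2/24 ≈ 0.028881 h⁻¹; fraction remaining f = e^(−kτ) = e^(−0.028881×58) ≈ 0.1873.
At steady state, accumulation factor R = 1/(1 − e^(−kτ)) ≈ 1.2305.
Each bolus raises the concentration by D/Vd = 1639/162 ≈ 10.117 mg/L.
Steady-state peak Cmax,ss = C₀·R ≈ 10.117 × 1.2305 ≈ 12.449 mg/L.
One interval later, Cmin,ss = Cmax,ss·e^(−kτ) ≈ 12.449 × 0.1873 ≈ 2.332 mg/L.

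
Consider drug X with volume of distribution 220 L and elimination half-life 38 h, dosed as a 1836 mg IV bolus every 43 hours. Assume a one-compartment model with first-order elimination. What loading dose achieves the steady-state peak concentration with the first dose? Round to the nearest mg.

f = (1/2)^(43/38) ≈ 0.456416; accumulation ratio R = 1/(1−f) ≈ 1.83964.
Loading dose to hit Cmax,ss on first dose: D_load = D_maint·R ≈ 1836 × 1.83964 ≈ 3377.58 mg.

3378 mg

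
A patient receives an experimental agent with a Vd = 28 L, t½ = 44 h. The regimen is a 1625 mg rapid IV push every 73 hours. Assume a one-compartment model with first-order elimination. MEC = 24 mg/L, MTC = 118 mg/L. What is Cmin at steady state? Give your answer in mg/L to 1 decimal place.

k = ln2/t½ = ln2/44 ≈ 0.015753 h⁻¹; fraction remaining f = e^(−kτ) = e^(−0.015753×73) ≈ 0.3166.
At steady state, accumulation factor R = 1/(1 − e^(−kτ)) ≈ 1.4633.
Single-dose peak C₀ = D/Vd = 1625/28 ≈ 58.036 mg/L.
Cmax,ss = C₀/(1 − f) ≈ 58.036/0.6834 ≈ 84.922 mg/L.
Steady-state trough Cmin,ss = Cmax,ss·f ≈ 84.922 × 0.3166 ≈ 26.886 mg/L.
Trough 26.9 mg/L vs MEC 24 mg/L: adequate.

26.9 mg/L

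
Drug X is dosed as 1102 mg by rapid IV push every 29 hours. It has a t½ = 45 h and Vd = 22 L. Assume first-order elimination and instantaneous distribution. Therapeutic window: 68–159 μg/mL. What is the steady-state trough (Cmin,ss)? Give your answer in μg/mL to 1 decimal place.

Over one 29-h interval, 29/45 ≈ 0.64444 half-lives elapse, leaving f ≈ 0.6397 of each dose.
Each bolus raises the concentration by D/Vd = 1102/22 ≈ 50.091 μg/mL.
Steady-state trough Cmin,ss = C₀·f/(1−f) ≈ 50.091 × 0.6397/0.3603 ≈ 88.935 μg/mL.
Trough 88.9 μg/mL vs MEC 68 μg/mL: adequate.

88.9 μg/mL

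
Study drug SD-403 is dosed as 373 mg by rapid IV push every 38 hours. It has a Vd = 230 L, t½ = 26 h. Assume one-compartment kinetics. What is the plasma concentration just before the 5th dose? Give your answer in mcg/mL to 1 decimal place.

0.9 mcg/mL

f = (1/2)^(τ/t½) = (1/2)^(38/26) ≈ 0.3631.
C₀ = D/Vd = 373/230 ≈ 1.622 mcg/mL.
Before the 5th dose, 4 doses have been given. Superposition: Cmin = C₀·(f + f² + … + f^4).
≈ 1.622 × (0.3631 + 0.1318 + 0.0479 + 0.0174) ≈ 1.622 × 0.5602 ≈ 0.909 mcg/mL.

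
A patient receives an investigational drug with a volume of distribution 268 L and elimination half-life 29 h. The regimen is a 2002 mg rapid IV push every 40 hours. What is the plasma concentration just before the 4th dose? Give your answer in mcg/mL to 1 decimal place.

4.4 mcg/mL

f = (1/2)^(τ/t½) = (1/2)^(40/29) ≈ 0.3844.
C₀ = D/Vd = 2002/268 ≈ 7.470 mcg/mL.
Before the 4th dose, 3 doses have been given. Superposition: Cmin = C₀·(f + f² + … + f^3).
≈ 7.470 × (0.3844 + 0.1478 + 0.0568) ≈ 7.470 × 0.5890 ≈ 4.400 mcg/mL.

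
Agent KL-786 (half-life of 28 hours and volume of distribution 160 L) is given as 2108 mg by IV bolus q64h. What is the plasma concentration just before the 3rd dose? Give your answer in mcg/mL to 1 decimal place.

3.3 mcg/mL

f = (1/2)^(τ/t½) = (1/2)^(64/28) ≈ 0.2051.
C₀ = D/Vd = 2108/160 ≈ 13.175 mcg/mL.
Before the 3rd dose, 2 doses have been given. Superposition: Cmin = C₀·(f + f²).
≈ 13.175 × (0.2051 + 0.0421) ≈ 13.175 × 0.2472 ≈ 3.257 mcg/mL.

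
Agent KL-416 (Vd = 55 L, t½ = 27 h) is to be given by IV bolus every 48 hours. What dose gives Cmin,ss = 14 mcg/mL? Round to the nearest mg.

τ/t½ = 48/27 ≈ 1.7778, so f = (1/2)^(48/27) ≈ 0.291632.
Cmin,ss = (D/Vd)·f/(1−f), so D = Cmin,ss·Vd·(1−f)/f.
D = 14 × 55 × (1−f)/f ≈ 14 × 55 × 2.42898 ≈ 1870.31 mg.

1870 mg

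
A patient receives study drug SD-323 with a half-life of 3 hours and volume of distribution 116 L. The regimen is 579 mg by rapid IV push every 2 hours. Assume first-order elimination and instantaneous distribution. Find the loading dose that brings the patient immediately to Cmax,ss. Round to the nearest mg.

1565 mg

f = (1/2)^(2/3) ≈ 0.629961; accumulation ratio R = 1/(1−f) ≈ 2.70242.
Loading dose to hit Cmax,ss on first dose: D_load = D_maint·R ≈ 579 × 2.70242 ≈ 1564.70 mg.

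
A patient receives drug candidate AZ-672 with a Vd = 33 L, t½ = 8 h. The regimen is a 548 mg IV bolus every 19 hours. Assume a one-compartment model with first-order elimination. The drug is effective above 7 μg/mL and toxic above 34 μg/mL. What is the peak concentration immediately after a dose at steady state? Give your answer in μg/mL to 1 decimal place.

20.6 μg/mL

τ/t½ = 19/8 ≈ 2.375, so fraction remaining f = (1/2)^(19/8) ≈ 0.1928.
At steady state, accumulation factor R = 1/(1 − e^(−kτ)) ≈ 1.2389.
Single-dose peak C₀ = D/Vd = 548/33 ≈ 16.606 μg/mL.
Cmax,ss = C₀/(1 − f) ≈ 16.606/0.8072 ≈ 20.572 μg/mL.
Peak 20.6 μg/mL vs MTC 34 μg/mL: below toxic threshold.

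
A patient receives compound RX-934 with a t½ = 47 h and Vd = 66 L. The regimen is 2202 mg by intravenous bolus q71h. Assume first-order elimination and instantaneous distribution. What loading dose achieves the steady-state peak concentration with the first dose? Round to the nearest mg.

f = (1/2)^(71/47) ≈ 0.350956; accumulation ratio R = 1/(1−f) ≈ 1.54073.
Loading dose to hit Cmax,ss on first dose: D_load = D_maint·R ≈ 2202 × 1.54073 ≈ 3392.69 mg.

3393 mg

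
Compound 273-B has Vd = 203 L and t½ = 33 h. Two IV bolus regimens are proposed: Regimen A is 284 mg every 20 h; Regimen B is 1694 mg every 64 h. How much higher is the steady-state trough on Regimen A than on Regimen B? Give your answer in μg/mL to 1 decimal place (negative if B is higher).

Regimen A: f = (1/2)^(20/33) ≈ 0.6570; Cmin,ss = (284/203)·f/(1−f) ≈ 2.680 μg/mL.
Regimen B: f = (1/2)^(64/33) ≈ 0.2607; Cmin,ss = (1694/203)·f/(1−f) ≈ 2.943 μg/mL.
Difference ≈ 2.680 − 2.943 ≈ -0.263 μg/mL.

-0.3 μg/mL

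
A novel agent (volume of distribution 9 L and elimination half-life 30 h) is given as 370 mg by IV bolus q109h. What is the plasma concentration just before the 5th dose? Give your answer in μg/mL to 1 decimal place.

3.6 μg/mL

f = (1/2)^(τ/t½) = (1/2)^(109/30) ≈ 0.0806.
C₀ = D/Vd = 370/9 ≈ 41.111 μg/mL.
Before the 5th dose, 4 doses have been given. Superposition: Cmin = C₀·(f + f² + … + f^4).
≈ 41.111 × (0.0806 + 0.0065 + 0.0005 + 0.0000) ≈ 41.111 × 0.0876 ≈ 3.601 μg/mL.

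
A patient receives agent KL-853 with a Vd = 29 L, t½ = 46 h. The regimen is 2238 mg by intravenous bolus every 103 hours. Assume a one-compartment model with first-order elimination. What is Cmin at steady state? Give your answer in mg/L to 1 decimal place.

20.7 mg/L

τ/t½ = 103/46 ≈ 2.2391, so fraction remaining f = (1/2)^(103/46) ≈ 0.2118.
Each bolus raises the concentration by D/Vd = 2238/29 ≈ 77.172 mg/L.
Steady-state trough Cmin,ss = C₀·f/(1−f) ≈ 77.172 × 0.2118/0.7882 ≈ 20.737 mg/L.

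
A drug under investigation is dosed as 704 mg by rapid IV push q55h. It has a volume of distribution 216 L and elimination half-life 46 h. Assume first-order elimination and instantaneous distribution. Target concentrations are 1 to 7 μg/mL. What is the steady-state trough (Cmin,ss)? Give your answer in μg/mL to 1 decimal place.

τ/t½ = 55/46 ≈ 1.1957, so fraction remaining f = (1/2)^(55/46) ≈ 0.4366.
Single-dose peak C₀ = D/Vd = 704/216 ≈ 3.259 μg/mL.
Steady-state trough Cmin,ss = C₀·f/(1−f) ≈ 3.259 × 0.4366/0.5634 ≈ 2.526 μg/mL.
Trough 2.5 μg/mL vs MEC 1 μg/mL: adequate.

2.5 μg/mL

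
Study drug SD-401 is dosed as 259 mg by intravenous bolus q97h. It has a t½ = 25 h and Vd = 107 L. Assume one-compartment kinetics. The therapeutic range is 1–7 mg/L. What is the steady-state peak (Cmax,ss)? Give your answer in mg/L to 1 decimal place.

τ/t½ = 97/25 ≈ 3.88, so fraction remaining f = (1/2)^(97/25) ≈ 0.0679.
At steady state, accumulation factor R = 1/(1 − e^(−kτ)) ≈ 1.0728.
Single-dose peak C₀ = D/Vd = 259/107 ≈ 2.421 mg/L.
Cmax,ss = C₀/(1 − f) ≈ 2.421/0.9321 ≈ 2.597 mg/L.
Peak 2.6 mg/L vs MTC 7 mg/L: below toxic threshold.

2.6 mg/L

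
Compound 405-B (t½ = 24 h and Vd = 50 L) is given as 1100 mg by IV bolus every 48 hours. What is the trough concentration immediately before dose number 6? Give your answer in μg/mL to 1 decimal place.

f = (1/2)^(τ/t½) = (1/2)^(48/24) ≈ 0.2500.
C₀ = D/Vd = 1100/50 ≈ 22.000 μg/mL.
Before the 6th dose, 5 doses have been given. Superposition: Cmin = C₀·(f + f² + … + f^5).
≈ 22.000 × (0.2500 + 0.0625 + 0.0156 + 0.0039 + 0.0010) ≈ 22.000 × 0.3330 ≈ 7.326 μg/mL.

7.3 μg/mL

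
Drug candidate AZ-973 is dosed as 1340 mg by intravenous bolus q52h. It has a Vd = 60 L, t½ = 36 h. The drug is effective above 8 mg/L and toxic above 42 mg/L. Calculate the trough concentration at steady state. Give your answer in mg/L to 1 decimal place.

13.0 mg/L

k = ln2/t½ = ln2/36 ≈ 0.019254 h⁻¹; fraction remaining f = e^(−kτ) = e^(−0.019254×52) ≈ 0.3674.
At steady state, accumulation factor R = 1/(1 − e^(−kτ)) ≈ 1.5808.
Single-dose peak C₀ = D/Vd = 1340/60 ≈ 22.333 mg/L.
Cmax,ss = C₀/(1 − f) ≈ 22.333/0.6326 ≈ 35.304 mg/L.
One interval later, Cmin,ss = Cmax,ss·e^(−kτ) ≈ 35.304 × 0.3674 ≈ 12.971 mg/L.
Trough 13.0 mg/L vs MEC 8 mg/L: adequate.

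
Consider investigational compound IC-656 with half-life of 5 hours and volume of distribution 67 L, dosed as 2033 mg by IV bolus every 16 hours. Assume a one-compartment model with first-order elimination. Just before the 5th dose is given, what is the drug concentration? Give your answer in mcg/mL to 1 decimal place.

3.7 mcg/mL

f = (1/2)^(τ/t½) = (1/2)^(16/5) ≈ 0.1088.
C₀ = D/Vd = 2033/67 ≈ 30.343 mcg/mL.
Before the 5th dose, 4 doses have been given. Superposition: Cmin = C₀·(f + f² + … + f^4).
≈ 30.343 × (0.1088 + 0.0118 + 0.0013 + 0.0001) ≈ 30.343 × 0.1220 ≈ 3.702 mcg/mL.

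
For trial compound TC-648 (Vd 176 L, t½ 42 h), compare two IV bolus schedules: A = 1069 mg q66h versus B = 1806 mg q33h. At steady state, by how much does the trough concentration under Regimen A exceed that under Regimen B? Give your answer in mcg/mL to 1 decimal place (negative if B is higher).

-11.1 mcg/mL

Regimen A: f = (1/2)^(66/42) ≈ 0.3365; Cmin,ss = (1069/176)·f/(1−f) ≈ 3.080 mcg/mL.
Regimen B: f = (1/2)^(33/42) ≈ 0.5801; Cmin,ss = (1806/176)·f/(1−f) ≈ 14.176 mcg/mL.
Difference ≈ 3.080 − 14.176 ≈ -11.096 mcg/mL.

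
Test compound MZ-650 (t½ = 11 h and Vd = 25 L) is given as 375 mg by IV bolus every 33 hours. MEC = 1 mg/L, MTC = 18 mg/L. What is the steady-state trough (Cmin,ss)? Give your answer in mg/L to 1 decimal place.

2.1 mg/L

The dosing interval is 3 half-lives, so f = 2^(−3) = 0.125.
At steady state, R = 1/(1 − 0.125) = 8/7.
Single-dose peak C₀ = D/Vd = 375/25 = 15 mg/L.
Steady-state peak Cmax,ss = C₀·R = 15 × 8/7 ≈ 17.143 mg/L.
Steady-state trough Cmin,ss = Cmax,ss·f ≈ 17.143 × 0.125 ≈ 2.143 mg/L.
Trough 2.1 mg/L vs MEC 1 mg/L: adequate.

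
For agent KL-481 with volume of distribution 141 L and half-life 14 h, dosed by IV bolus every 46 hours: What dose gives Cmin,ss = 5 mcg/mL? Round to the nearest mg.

6170 mg

τ/t½ = 46/14 ≈ 3.2857, so f = (1/2)^(46/14) ≈ 0.102542.
Cmin,ss = (D/Vd)·f/(1−f), so D = Cmin,ss·Vd·(1−f)/f.
D = 5 × 141 × (1−f)/f ≈ 5 × 141 × 8.75210 ≈ 6170.23 mg.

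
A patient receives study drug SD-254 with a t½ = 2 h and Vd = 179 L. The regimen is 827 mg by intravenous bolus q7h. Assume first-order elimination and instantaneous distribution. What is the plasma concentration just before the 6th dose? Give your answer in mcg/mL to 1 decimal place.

0.4 mcg/mL

f = (1/2)^(τ/t½) = (1/2)^(7/2) ≈ 0.0884.
C₀ = D/Vd = 827/179 ≈ 4.620 mcg/mL.
Before the 6th dose, 5 doses have been given. Superposition: Cmin = C₀·(f + f² + … + f^5).
≈ 4.620 × (0.0884 + 0.0078 + 0.0007 + 0.0001 + 0.0000) ≈ 4.620 × 0.0970 ≈ 0.448 mcg/mL.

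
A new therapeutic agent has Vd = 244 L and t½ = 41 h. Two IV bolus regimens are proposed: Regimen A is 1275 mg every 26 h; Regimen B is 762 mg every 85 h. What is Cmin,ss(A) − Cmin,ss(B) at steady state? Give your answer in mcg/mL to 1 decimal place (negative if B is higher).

8.5 mcg/mL

Regimen A: f = (1/2)^(26/41) ≈ 0.6443; Cmin,ss = (1275/244)·f/(1−f) ≈ 9.465 mcg/mL.
Regimen B: f = (1/2)^(85/41) ≈ 0.2376; Cmin,ss = (762/244)·f/(1−f) ≈ 0.973 mcg/mL.
Difference ≈ 9.465 − 0.973 ≈ 8.492 mcg/mL.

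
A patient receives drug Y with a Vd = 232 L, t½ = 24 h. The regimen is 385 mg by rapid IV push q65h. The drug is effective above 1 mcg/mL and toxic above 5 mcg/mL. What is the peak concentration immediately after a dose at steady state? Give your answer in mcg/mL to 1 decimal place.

τ/t½ = 65/24 ≈ 2.7083, so fraction remaining f = (1/2)^(65/24) ≈ 0.1530.
At steady state, accumulation factor R = 1/(1 − e^(−kτ)) ≈ 1.1806.
Single-dose peak C₀ = D/Vd = 385/232 ≈ 1.659 mcg/mL.
Cmax,ss = C₀/(1 − f) ≈ 1.659/0.8470 ≈ 1.959 mcg/mL.
Peak 2.0 mcg/mL vs MTC 5 mcg/mL: below toxic threshold.

2.0 mcg/mL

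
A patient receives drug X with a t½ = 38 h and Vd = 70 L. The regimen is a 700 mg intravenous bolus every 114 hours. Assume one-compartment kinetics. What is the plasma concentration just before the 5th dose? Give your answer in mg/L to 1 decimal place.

1.4 mg/L

f = (1/2)^(τ/t½) = (1/2)^(114/38) ≈ 0.1250.
C₀ = D/Vd = 700/70 ≈ 10.000 mg/L.
Before the 5th dose, 4 doses have been given. Superposition: Cmin = C₀·(f + f² + … + f^4).
≈ 10.000 × (0.1250 + 0.0156 + 0.0020 + 0.0002) ≈ 10.000 × 0.1428 ≈ 1.428 mg/L.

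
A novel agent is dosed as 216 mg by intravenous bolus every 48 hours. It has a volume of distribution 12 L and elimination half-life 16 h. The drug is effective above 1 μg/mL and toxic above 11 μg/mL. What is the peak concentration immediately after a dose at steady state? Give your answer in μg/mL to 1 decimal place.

τ = 48 h = 3 half-lives, so f = (1/2)^3 = 0.125.
At steady state, R = 1/(1 − 0.125) = 8/7.
Single-dose peak C₀ = D/Vd = 216/12 = 18 μg/mL.
Steady-state peak Cmax,ss = C₀·R = 18 × 8/7 ≈ 20.571 μg/mL.
Peak 20.6 μg/mL vs MTC 11 μg/mL: exceeds toxic threshold.

20.6 μg/mL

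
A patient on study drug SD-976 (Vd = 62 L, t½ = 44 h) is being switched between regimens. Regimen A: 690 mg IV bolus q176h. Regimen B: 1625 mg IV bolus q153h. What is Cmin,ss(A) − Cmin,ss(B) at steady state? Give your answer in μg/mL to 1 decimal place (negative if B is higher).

Regimen A: f = (1/2)^(176/44) ≈ 0.0625; Cmin,ss = (690/62)·f/(1−f) ≈ 0.742 μg/mL.
Regimen B: f = (1/2)^(153/44) ≈ 0.0898; Cmin,ss = (1625/62)·f/(1−f) ≈ 2.586 μg/mL.
Difference ≈ 0.742 − 2.586 ≈ -1.844 μg/mL.

-1.8 μg/mL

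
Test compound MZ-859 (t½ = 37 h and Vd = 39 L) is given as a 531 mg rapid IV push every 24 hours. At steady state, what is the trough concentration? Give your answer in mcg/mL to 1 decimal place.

24.0 mcg/mL

τ/t½ = 24/37 ≈ 0.64865, so fraction remaining f = (1/2)^(24/37) ≈ 0.6379.
At steady state, accumulation factor R = 1/(1 − e^(−kτ)) ≈ 2.7617.
Each bolus raises the concentration by D/Vd = 531/39 ≈ 13.615 mcg/mL.
Steady-state peak Cmax,ss = C₀·R ≈ 13.615 × 2.7617 ≈ 37.601 mcg/mL.
One interval later, Cmin,ss = Cmax,ss·e^(−kτ) ≈ 37.601 × 0.6379 ≈ 23.986 mcg/mL.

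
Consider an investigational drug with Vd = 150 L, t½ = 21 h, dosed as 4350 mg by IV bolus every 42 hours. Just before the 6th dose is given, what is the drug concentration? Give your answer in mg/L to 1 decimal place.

9.7 mg/L

f = (1/2)^(τ/t½) = (1/2)^(42/21) ≈ 0.2500.
C₀ = D/Vd = 4350/150 ≈ 29.000 mg/L.
Before the 6th dose, 5 doses have been given. Superposition: Cmin = C₀·(f + f² + … + f^5).
≈ 29.000 × (0.2500 + 0.0625 + 0.0156 + 0.0039 + 0.0010) ≈ 29.000 × 0.3330 ≈ 9.657 mg/L.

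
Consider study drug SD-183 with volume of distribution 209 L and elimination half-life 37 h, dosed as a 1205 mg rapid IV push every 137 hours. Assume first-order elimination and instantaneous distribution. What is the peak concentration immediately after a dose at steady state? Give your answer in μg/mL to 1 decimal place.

6.2 μg/mL

k = ln2/t½ = ln2/37 ≈ 0.018734 h⁻¹; fraction remaining f = e^(−kτ) = e^(−0.018734×137) ≈ 0.0768.
At steady state, accumulation factor R = 1/(1 − e^(−kτ)) ≈ 1.0832.
Each bolus raises the concentration by D/Vd = 1205/209 ≈ 5.766 μg/mL.
Steady-state peak Cmax,ss = C₀·R ≈ 5.766 × 1.0832 ≈ 6.246 μg/mL.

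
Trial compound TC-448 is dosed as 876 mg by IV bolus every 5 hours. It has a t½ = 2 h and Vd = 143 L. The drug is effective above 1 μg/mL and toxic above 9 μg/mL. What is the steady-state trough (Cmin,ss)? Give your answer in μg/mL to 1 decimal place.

k = ln2/t½ = ln2/2 ≈ 0.346574 h⁻¹; fraction remaining f = e^(−kτ) = e^(−0.346574×5) ≈ 0.1768.
Accumulation ratio R = 1/(1 − f) ≈ 1/0.8232 ≈ 1.2148.
Single-dose peak C₀ = D/Vd = 876/143 ≈ 6.126 μg/mL.
Steady-state peak Cmax,ss = C₀·R ≈ 6.126 × 1.2148 ≈ 7.442 μg/mL.
One interval later, Cmin,ss = Cmax,ss·e^(−kτ) ≈ 7.442 × 0.1768 ≈ 1.316 μg/mL.
Trough 1.3 μg/mL vs MEC 1 μg/mL: adequate.

1.3 μg/mL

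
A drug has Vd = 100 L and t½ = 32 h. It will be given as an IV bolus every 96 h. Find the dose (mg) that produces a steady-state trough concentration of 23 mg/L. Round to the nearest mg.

16100 mg

τ/t½ = 96/32 ≈ 3, so f = (1/2)^(96/32) ≈ 0.125000.
Cmin,ss = (D/Vd)·f/(1−f), so D = Cmin,ss·Vd·(1−f)/f.
D = 23 × 100 × (1−f)/f ≈ 23 × 100 × 7.00000 ≈ 16100.00 mg.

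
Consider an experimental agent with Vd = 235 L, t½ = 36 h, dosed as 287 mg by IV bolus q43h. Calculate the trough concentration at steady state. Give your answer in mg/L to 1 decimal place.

0.9 mg/L

τ/t½ = 43/36 ≈ 1.1944, so fraction remaining f = (1/2)^(43/36) ≈ 0.4370.
Accumulation ratio R = 1/(1 − f) ≈ 1/0.5630 ≈ 1.7762.
Single-dose peak C₀ = D/Vd = 287/235 ≈ 1.221 mg/L.
Steady-state peak Cmax,ss = C₀·R ≈ 1.221 × 1.7762 ≈ 2.169 mg/L.
One interval later, Cmin,ss = Cmax,ss·e^(−kτ) ≈ 2.169 × 0.4370 ≈ 0.948 mg/L.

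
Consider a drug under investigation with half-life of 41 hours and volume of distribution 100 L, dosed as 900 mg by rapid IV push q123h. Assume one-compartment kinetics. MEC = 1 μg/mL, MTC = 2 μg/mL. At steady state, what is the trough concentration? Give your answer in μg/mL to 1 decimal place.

1.3 μg/mL

The dosing interval is 3 half-lives, so f = 2^(−3) = 0.125.
Accumulation ratio R = 1/(1 − f) = 1/0.875 = 8/7.
Single-dose peak C₀ = D/Vd = 900/100 = 9 μg/mL.
Steady-state peak Cmax,ss = C₀·R = 9 × 8/7 ≈ 10.286 μg/mL.
Steady-state trough Cmin,ss = Cmax,ss·f ≈ 10.286 × 0.125 ≈ 1.286 μg/mL.
Trough 1.3 μg/mL vs MEC 1 μg/mL: adequate.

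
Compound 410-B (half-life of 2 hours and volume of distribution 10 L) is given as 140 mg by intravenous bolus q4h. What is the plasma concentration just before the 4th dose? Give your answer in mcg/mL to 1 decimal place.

f = (1/2)^(τ/t½) = (1/2)^(4/2) ≈ 0.2500.
C₀ = D/Vd = 140/10 ≈ 14.000 mcg/mL.
Before the 4th dose, 3 doses have been given. Superposition: Cmin = C₀·(f + f² + … + f^3).
≈ 14.000 × (0.2500 + 0.0625 + 0.0156) ≈ 14.000 × 0.3281 ≈ 4.593 mcg/mL.

4.6 mcg/mL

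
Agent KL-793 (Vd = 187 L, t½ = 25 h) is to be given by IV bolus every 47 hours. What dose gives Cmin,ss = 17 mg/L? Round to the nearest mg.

8522 mg

τ/t½ = 47/25 ≈ 1.88, so f = (1/2)^(47/25) ≈ 0.271684.
Cmin,ss = (D/Vd)·f/(1−f), so D = Cmin,ss·Vd·(1−f)/f.
D = 17 × 187 × (1−f)/f ≈ 17 × 187 × 2.68075 ≈ 8522.10 mg.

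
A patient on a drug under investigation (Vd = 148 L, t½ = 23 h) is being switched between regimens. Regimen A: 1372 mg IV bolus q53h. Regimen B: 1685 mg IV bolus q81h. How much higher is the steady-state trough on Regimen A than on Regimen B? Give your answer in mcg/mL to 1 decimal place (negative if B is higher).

1.3 mcg/mL

Regimen A: f = (1/2)^(53/23) ≈ 0.2025; Cmin,ss = (1372/148)·f/(1−f) ≈ 2.354 mcg/mL.
Regimen B: f = (1/2)^(81/23) ≈ 0.0871; Cmin,ss = (1685/148)·f/(1−f) ≈ 1.086 mcg/mL.
Difference ≈ 2.354 − 1.086 ≈ 1.268 mcg/mL.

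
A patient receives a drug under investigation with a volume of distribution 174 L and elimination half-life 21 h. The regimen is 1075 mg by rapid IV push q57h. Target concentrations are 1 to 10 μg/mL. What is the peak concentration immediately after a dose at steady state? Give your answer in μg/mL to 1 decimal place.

k = ln2/t½ = ln2/21 ≈ 0.033007 h⁻¹; fraction remaining f = e^(−kτ) = e^(−0.033007×57) ≈ 0.1524.
At steady state, accumulation factor R = 1/(1 − e^(−kτ)) ≈ 1.1798.
Single-dose peak C₀ = D/Vd = 1075/174 ≈ 6.178 μg/mL.
Steady-state peak Cmax,ss = C₀·R ≈ 6.178 × 1.1798 ≈ 7.289 μg/mL.
Peak 7.3 μg/mL vs MTC 10 μg/mL: below toxic threshold.

7.3 μg/mL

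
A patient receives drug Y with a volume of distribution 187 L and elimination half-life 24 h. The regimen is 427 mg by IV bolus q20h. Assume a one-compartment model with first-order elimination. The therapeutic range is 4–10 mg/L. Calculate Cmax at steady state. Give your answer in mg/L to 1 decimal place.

5.2 mg/L

Over one 20-h interval, 20/24 ≈ 0.83333 half-lives elapse, leaving f ≈ 0.5612 of each dose.
Accumulation ratio R = 1/(1 − f) ≈ 1/0.4388 ≈ 2.2789.
Each bolus raises the concentration by D/Vd = 427/187 ≈ 2.283 mg/L.
Steady-state peak Cmax,ss = C₀·R ≈ 2.283 × 2.2789 ≈ 5.203 mg/L.
Peak 5.2 mg/L vs MTC 10 mg/L: below toxic threshold.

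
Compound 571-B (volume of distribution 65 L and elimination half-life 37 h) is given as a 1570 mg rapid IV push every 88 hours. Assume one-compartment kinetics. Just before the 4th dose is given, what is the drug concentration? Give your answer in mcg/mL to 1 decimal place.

5.7 mcg/mL

f = (1/2)^(τ/t½) = (1/2)^(88/37) ≈ 0.1923.
C₀ = D/Vd = 1570/65 ≈ 24.154 mcg/mL.
Before the 4th dose, 3 doses have been given. Superposition: Cmin = C₀·(f + f² + … + f^3).
≈ 24.154 × (0.1923 + 0.0370 + 0.0071) ≈ 24.154 × 0.2364 ≈ 5.710 mcg/mL.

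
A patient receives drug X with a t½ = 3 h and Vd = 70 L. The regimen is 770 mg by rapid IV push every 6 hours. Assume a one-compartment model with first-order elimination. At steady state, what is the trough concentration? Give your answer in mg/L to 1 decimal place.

The dosing interval is 2 half-lives, so f = 2^(−2) = 0.25.
Accumulation ratio R = 1/(1 − f) = 1/0.75 = 4/3.
Single-dose peak C₀ = D/Vd = 770/70 = 11 mg/L.
Steady-state peak Cmax,ss = C₀·R = 11 × 4/3 ≈ 14.667 mg/L.
Steady-state trough Cmin,ss = Cmax,ss·f ≈ 14.667 × 0.25 ≈ 3.667 mg/L.

3.7 mg/L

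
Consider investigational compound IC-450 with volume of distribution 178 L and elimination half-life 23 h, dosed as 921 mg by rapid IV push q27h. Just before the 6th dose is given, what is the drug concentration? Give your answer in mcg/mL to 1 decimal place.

4.0 mcg/mL

f = (1/2)^(τ/t½) = (1/2)^(27/23) ≈ 0.4432.
C₀ = D/Vd = 921/178 ≈ 5.174 mcg/mL.
Before the 6th dose, 5 doses have been given. Superposition: Cmin = C₀·(f + f² + … + f^5).
≈ 5.174 × (0.4432 + 0.1964 + 0.0871 + 0.0386 + 0.0171) ≈ 5.174 × 0.7824 ≈ 4.048 mcg/mL.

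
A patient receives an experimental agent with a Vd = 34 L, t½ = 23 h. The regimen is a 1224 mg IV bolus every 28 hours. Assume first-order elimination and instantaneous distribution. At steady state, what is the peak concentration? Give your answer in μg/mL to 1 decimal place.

63.2 μg/mL

k = ln2/t½ = ln2/23 ≈ 0.030137 h⁻¹; fraction remaining f = e^(−kτ) = e^(−0.030137×28) ≈ 0.4301.
At steady state, accumulation factor R = 1/(1 − e^(−kτ)) ≈ 1.7547.
Each bolus raises the concentration by D/Vd = 1224/34 ≈ 36.000 μg/mL.
Steady-state peak Cmax,ss = C₀·R ≈ 36.000 × 1.7547 ≈ 63.169 μg/mL.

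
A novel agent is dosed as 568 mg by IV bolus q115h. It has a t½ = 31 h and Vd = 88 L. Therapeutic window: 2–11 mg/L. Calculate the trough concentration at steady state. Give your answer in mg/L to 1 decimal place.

0.5 mg/L

τ/t½ = 115/31 ≈ 3.7097, so fraction remaining f = (1/2)^(115/31) ≈ 0.0764.
Single-dose peak C₀ = D/Vd = 568/88 ≈ 6.455 mg/L.
Steady-state trough Cmin,ss = C₀·f/(1−f) ≈ 6.455 × 0.0764/0.9236 ≈ 0.534 mg/L.
Trough 0.5 mg/L vs MEC 2 mg/L: subtherapeutic.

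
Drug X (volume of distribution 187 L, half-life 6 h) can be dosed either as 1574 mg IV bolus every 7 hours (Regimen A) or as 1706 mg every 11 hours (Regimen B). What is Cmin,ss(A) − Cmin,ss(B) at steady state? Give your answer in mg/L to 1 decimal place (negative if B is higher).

Regimen A: f = (1/2)^(7/6) ≈ 0.4454; Cmin,ss = (1574/187)·f/(1−f) ≈ 6.760 mg/L.
Regimen B: f = (1/2)^(11/6) ≈ 0.2806; Cmin,ss = (1706/187)·f/(1−f) ≈ 3.558 mg/L.
Difference ≈ 6.760 − 3.558 ≈ 3.202 mg/L.

3.2 mg/L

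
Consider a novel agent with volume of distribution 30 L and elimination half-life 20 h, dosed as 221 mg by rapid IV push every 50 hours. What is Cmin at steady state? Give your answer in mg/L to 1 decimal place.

1.6 mg/L

Over one 50-h interval, 50/20 ≈ 2.5 half-lives elapse, leaving f ≈ 0.1768 of each dose.
Accumulation ratio R = 1/(1 − f) ≈ 1/0.8232 ≈ 1.2148.
Each bolus raises the concentration by D/Vd = 221/30 ≈ 7.367 mg/L.
Cmax,ss = C₀/(1 − f) ≈ 7.367/0.8232 ≈ 8.949 mg/L.
One interval later, Cmin,ss = Cmax,ss·e^(−kτ) ≈ 8.949 × 0.1768 ≈ 1.582 mg/L.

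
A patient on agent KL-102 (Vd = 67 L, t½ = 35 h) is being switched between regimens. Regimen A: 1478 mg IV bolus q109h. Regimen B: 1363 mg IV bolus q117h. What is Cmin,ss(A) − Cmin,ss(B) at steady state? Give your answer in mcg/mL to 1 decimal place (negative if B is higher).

0.7 mcg/mL

Regimen A: f = (1/2)^(109/35) ≈ 0.1155; Cmin,ss = (1478/67)·f/(1−f) ≈ 2.881 mcg/mL.
Regimen B: f = (1/2)^(117/35) ≈ 0.0986; Cmin,ss = (1363/67)·f/(1−f) ≈ 2.225 mcg/mL.
Difference ≈ 2.881 − 2.225 ≈ 0.656 mcg/mL.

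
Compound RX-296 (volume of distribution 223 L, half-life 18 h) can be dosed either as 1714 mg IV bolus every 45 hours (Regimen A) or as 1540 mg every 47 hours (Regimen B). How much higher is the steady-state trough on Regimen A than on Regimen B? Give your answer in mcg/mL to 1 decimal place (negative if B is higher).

0.3 mcg/mL

Regimen A: f = (1/2)^(45/18) ≈ 0.1768; Cmin,ss = (1714/223)·f/(1−f) ≈ 1.651 mcg/mL.
Regimen B: f = (1/2)^(47/18) ≈ 0.1637; Cmin,ss = (1540/223)·f/(1−f) ≈ 1.352 mcg/mL.
Difference ≈ 1.651 − 1.352 ≈ 0.299 mcg/mL.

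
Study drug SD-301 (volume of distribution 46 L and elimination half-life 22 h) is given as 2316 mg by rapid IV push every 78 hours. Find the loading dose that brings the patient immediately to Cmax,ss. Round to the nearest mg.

2533 mg

f = (1/2)^(78/22) ≈ 0.085647; accumulation ratio R = 1/(1−f) ≈ 1.09367.
Loading dose to hit Cmax,ss on first dose: D_load = D_maint·R ≈ 2316 × 1.09367 ≈ 2532.94 mg.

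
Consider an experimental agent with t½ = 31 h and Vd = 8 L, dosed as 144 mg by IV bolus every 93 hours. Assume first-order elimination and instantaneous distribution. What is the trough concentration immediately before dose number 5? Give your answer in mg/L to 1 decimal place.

2.6 mg/L

f = (1/2)^(τ/t½) = (1/2)^(93/31) ≈ 0.1250.
C₀ = D/Vd = 144/8 ≈ 18.000 mg/L.
Before the 5th dose, 4 doses have been given. Superposition: Cmin = C₀·(f + f² + … + f^4).
≈ 18.000 × (0.1250 + 0.0156 + 0.0020 + 0.0002) ≈ 18.000 × 0.1428 ≈ 2.570 mg/L.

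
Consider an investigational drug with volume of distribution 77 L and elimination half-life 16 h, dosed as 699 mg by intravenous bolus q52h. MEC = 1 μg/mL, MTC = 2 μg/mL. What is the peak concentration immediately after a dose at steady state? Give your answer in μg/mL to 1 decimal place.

k = ln2/t½ = ln2/16 ≈ 0.043322 h⁻¹; fraction remaining f = e^(−kτ) = e^(−0.043322×52) ≈ 0.1051.
Accumulation ratio R = 1/(1 − f) ≈ 1/0.8949 ≈ 1.1174.
Single-dose peak C₀ = D/Vd = 699/77 ≈ 9.078 μg/mL.
Steady-state peak Cmax,ss = C₀·R ≈ 9.078 × 1.1174 ≈ 10.144 μg/mL.
Peak 10.1 μg/mL vs MTC 2 μg/mL: exceeds toxic threshold.

10.1 μg/mL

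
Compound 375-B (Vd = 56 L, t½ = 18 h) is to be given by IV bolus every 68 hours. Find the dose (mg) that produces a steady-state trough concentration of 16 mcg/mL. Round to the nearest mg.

11393 mg

τ/t½ = 68/18 ≈ 3.7778, so f = (1/2)^(68/18) ≈ 0.072908.
Cmin,ss = (D/Vd)·f/(1−f), so D = Cmin,ss·Vd·(1−f)/f.
D = 16 × 56 × (1−f)/f ≈ 16 × 56 × 12.71592 ≈ 11393.46 mg.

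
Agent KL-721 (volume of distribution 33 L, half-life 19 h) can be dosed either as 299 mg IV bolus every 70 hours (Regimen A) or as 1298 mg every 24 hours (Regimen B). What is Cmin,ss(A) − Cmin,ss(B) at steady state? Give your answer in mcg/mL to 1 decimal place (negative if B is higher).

Regimen A: f = (1/2)^(70/19) ≈ 0.0778; Cmin,ss = (299/33)·f/(1−f) ≈ 0.764 mcg/mL.
Regimen B: f = (1/2)^(24/19) ≈ 0.4166; Cmin,ss = (1298/33)·f/(1−f) ≈ 28.088 mcg/mL.
Difference ≈ 0.764 − 28.088 ≈ -27.324 mcg/mL.

-27.3 mcg/mL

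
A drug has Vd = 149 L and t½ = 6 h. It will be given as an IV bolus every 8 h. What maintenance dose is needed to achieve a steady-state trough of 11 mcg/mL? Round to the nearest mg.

2491 mg

τ/t½ = 8/6 ≈ 1.3333, so f = (1/2)^(8/6) ≈ 0.396850.
Cmin,ss = (D/Vd)·f/(1−f), so D = Cmin,ss·Vd·(1−f)/f.
D = 11 × 149 × (1−f)/f ≈ 11 × 149 × 1.51984 ≈ 2491.02 mg.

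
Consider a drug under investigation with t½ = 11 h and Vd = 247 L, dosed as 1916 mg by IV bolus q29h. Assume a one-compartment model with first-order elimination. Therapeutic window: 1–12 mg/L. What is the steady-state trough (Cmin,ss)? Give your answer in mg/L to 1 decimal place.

1.5 mg/L

Over one 29-h interval, 29/11 ≈ 2.6364 half-lives elapse, leaving f ≈ 0.1608 of each dose.
Accumulation ratio R = 1/(1 − f) ≈ 1/0.8392 ≈ 1.1916.
Each bolus raises the concentration by D/Vd = 1916/247 ≈ 7.757 mg/L.
Steady-state peak Cmax,ss = C₀·R ≈ 7.757 × 1.1916 ≈ 9.243 mg/L.
Steady-state trough Cmin,ss = Cmax,ss·f ≈ 9.243 × 0.1608 ≈ 1.486 mg/L.
Trough 1.5 mg/L vs MEC 1 mg/L: adequate.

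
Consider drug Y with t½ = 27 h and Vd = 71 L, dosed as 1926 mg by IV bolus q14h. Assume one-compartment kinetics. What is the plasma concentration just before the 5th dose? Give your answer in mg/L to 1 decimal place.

f = (1/2)^(τ/t½) = (1/2)^(14/27) ≈ 0.6981.
C₀ = D/Vd = 1926/71 ≈ 27.127 mg/L.
Before the 5th dose, 4 doses have been given. Superposition: Cmin = C₀·(f + f² + … + f^4).
≈ 27.127 × (0.6981 + 0.4873 + 0.3402 + 0.2375) ≈ 27.127 × 1.7631 ≈ 47.828 mg/L.

47.8 mg/L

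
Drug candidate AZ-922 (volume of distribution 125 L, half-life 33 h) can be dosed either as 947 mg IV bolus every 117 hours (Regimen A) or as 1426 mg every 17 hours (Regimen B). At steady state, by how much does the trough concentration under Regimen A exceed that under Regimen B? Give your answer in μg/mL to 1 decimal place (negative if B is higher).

Regimen A: f = (1/2)^(117/33) ≈ 0.0856; Cmin,ss = (947/125)·f/(1−f) ≈ 0.709 μg/mL.
Regimen B: f = (1/2)^(17/33) ≈ 0.6997; Cmin,ss = (1426/125)·f/(1−f) ≈ 26.581 μg/mL.
Difference ≈ 0.709 − 26.581 ≈ -25.872 μg/mL.

-25.9 μg/mL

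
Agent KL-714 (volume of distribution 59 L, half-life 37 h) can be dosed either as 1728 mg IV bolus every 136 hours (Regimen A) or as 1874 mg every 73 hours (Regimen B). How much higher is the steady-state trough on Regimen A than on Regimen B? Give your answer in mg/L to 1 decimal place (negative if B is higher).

-8.4 mg/L

Regimen A: f = (1/2)^(136/37) ≈ 0.0783; Cmin,ss = (1728/59)·f/(1−f) ≈ 2.488 mg/L.
Regimen B: f = (1/2)^(73/37) ≈ 0.2547; Cmin,ss = (1874/59)·f/(1−f) ≈ 10.855 mg/L.
Difference ≈ 2.488 − 10.855 ≈ -8.367 mg/L.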